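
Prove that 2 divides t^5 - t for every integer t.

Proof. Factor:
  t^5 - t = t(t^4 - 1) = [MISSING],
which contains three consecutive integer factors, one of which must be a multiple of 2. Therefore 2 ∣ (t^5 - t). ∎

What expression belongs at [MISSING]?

(t - 1)t(t + 1)(t^2 + 1)

t^4 - 1 = (t^2 - 1)(t^2 + 1), and t^2 - 1 = (t-1)(t+1).
So t(t^4 - 1) = (t - 1)t(t + 1)(t^2 + 1).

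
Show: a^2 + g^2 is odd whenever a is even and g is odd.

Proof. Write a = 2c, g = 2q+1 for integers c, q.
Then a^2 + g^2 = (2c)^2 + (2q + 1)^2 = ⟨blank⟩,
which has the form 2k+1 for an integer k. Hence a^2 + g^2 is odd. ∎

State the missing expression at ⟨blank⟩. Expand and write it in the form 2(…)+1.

(2c)^2 + (2q + 1)^2 = 4c^2 + 4q^2 + 4q + 1
= 2(2c^2 + 2q^2 + 2q) + 1.
Since 2c^2 + 2q^2 + 2q is an integer, the sum of squares is of the form 2k+1 for an integer k.

2(2c^2 + 2q^2 + 2q) + 1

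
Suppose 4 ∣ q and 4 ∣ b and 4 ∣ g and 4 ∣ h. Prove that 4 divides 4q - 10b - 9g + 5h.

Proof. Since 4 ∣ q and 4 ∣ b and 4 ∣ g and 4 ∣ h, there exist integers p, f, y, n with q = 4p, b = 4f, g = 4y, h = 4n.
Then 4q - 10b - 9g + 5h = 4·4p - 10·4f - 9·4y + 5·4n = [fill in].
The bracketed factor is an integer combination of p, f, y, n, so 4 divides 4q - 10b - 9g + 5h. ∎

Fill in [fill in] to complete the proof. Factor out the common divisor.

4(-10f + 5n + 4p - 9y)

Pull the common 4 out of every term: 4·4p - 10·4f - 9·4y + 5·4n = 4(-10f + 5n + 4p - 9y).
-10f + 5n + 4p - 9y is an integer, which exhibits the divisibility.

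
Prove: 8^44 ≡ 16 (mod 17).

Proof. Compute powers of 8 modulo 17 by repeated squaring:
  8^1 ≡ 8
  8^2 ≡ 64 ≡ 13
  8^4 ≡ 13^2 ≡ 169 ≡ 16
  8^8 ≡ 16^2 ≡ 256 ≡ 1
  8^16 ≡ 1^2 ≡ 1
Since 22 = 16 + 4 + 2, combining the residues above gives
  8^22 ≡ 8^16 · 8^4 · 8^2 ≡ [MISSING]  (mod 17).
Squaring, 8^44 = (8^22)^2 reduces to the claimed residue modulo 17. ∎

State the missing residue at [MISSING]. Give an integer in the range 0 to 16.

Multiply the listed residues: 1 · 16 · 13 = 16 → 208.
Reducing modulo 17: 208 = 12·17 + 4, so 8^22 ≡ 4.

4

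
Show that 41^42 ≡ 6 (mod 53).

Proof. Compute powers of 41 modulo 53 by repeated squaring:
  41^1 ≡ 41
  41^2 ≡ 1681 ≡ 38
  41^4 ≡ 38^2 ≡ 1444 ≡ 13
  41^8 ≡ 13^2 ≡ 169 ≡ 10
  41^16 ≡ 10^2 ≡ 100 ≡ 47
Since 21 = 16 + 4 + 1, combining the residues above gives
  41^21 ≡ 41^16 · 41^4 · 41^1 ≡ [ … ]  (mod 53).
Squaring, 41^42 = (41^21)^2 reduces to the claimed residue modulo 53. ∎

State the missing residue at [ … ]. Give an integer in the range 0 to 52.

41^16 · 41^4 · 41^1 ≡ 47 · 13 · 41 = 25051.
25051 mod 53 = 35, so 41^21 ≡ 35 (mod 53).

35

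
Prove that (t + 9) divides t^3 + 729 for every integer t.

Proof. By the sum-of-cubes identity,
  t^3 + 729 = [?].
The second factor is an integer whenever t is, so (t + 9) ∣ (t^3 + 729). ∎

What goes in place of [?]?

(t + 9)(t^2 - 9t + 81)

a^3 + b^3 = (a + b)(a^2 - ab + b^2). With a = t, b = 9:
t^3 + 729 = (t + 9)(t^2 - 9t + 81).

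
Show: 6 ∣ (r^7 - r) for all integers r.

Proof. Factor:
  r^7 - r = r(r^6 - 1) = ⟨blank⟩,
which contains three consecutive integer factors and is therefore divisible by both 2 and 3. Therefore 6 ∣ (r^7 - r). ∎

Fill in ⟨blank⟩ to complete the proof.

(r - 1)r(r + 1)(r^4 + r^2 + 1)

r^6 - 1 = (r^2 - 1)(r^4 + r^2 + 1), and r^2 - 1 = (r-1)(r+1).
So r(r^6 - 1) = (r - 1)r(r + 1)(r^4 + r^2 + 1).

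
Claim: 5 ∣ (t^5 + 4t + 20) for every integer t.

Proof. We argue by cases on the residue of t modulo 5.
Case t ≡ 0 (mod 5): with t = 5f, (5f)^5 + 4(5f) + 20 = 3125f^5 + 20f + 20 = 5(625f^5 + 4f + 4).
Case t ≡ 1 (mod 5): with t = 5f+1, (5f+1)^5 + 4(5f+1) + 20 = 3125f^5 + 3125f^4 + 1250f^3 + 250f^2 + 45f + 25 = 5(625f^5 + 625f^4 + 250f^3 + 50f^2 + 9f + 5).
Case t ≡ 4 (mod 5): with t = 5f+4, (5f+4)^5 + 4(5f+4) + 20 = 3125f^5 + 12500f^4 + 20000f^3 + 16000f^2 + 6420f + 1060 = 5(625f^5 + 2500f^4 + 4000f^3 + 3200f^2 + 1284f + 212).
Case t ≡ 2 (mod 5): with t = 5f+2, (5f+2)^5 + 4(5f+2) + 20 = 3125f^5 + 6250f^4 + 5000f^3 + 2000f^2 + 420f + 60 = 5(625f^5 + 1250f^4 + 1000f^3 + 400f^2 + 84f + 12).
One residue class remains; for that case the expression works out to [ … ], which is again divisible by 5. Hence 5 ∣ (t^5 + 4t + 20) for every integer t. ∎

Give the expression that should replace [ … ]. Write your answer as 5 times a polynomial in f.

Only t ≡ 3 (mod 5) is unaccounted for. Put t = 5f+3:
(5f+3)^5 + 4(5f+3) + 20 expands to 3125f^5 + 9375f^4 + 11250f^3 + 6750f^2 + 2045f + 275,
and factoring out 5 leaves 5(625f^5 + 1875f^4 + 2250f^3 + 1350f^2 + 409f + 55).

5(625f^5 + 1875f^4 + 2250f^3 + 1350f^2 + 409f + 55)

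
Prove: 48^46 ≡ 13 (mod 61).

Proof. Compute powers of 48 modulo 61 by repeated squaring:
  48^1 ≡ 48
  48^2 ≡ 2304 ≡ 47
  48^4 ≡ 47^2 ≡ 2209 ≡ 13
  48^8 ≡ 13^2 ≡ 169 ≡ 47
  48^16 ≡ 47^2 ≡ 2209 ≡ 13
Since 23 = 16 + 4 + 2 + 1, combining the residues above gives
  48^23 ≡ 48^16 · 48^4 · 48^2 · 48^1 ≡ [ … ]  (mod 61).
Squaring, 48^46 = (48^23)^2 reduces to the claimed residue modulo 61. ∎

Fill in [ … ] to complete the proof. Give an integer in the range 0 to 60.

14

Multiply the listed residues: 13 · 13 · 47 · 48 = 169 → 7943 → 381264.
Reducing modulo 61: 381264 = 6250·61 + 14, so 48^23 ≡ 14.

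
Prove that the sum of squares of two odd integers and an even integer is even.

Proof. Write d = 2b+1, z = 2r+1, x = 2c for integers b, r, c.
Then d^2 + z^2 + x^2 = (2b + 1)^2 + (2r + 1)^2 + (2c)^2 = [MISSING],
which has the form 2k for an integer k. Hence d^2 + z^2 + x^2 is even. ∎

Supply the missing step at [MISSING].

Expanding: (2b + 1)^2 + (2r + 1)^2 + (2c)^2 = 4b^2 + 4b + 4c^2 + 4r^2 + 4r + 2.
Every term is even; pulling out the factor of 2 gives 2(2b^2 + 2b + 2c^2 + 2r^2 + 2r + 1).

2(2b^2 + 2b + 2c^2 + 2r^2 + 2r + 1)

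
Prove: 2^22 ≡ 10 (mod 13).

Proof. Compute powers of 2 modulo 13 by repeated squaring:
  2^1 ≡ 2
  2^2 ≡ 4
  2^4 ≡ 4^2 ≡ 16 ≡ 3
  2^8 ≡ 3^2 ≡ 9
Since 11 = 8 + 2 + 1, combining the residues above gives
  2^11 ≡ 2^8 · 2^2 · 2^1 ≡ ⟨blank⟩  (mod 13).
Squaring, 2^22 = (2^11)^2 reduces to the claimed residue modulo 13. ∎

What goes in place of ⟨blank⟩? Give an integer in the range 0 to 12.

2^8 · 2^2 · 2^1 ≡ 9 · 4 · 2 = 72.
72 mod 13 = 7, so 2^11 ≡ 7 (mod 13).

7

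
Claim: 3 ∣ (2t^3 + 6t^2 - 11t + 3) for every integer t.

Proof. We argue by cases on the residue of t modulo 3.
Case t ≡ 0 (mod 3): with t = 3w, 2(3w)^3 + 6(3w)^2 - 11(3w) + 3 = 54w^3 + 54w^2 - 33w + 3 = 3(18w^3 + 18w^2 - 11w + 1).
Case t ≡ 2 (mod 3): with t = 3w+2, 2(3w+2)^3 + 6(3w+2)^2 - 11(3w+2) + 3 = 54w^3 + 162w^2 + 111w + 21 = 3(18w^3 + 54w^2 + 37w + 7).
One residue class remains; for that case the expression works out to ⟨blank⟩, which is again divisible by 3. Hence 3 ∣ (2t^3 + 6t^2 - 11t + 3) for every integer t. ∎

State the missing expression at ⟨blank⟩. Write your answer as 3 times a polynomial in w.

Only t ≡ 1 (mod 3) is unaccounted for. Put t = 3w+1:
2(3w+1)^3 + 6(3w+1)^2 - 11(3w+1) + 3 expands to 54w^3 + 108w^2 + 21w,
and factoring out 3 leaves 3(18w^3 + 36w^2 + 7w).

3(18w^3 + 36w^2 + 7w)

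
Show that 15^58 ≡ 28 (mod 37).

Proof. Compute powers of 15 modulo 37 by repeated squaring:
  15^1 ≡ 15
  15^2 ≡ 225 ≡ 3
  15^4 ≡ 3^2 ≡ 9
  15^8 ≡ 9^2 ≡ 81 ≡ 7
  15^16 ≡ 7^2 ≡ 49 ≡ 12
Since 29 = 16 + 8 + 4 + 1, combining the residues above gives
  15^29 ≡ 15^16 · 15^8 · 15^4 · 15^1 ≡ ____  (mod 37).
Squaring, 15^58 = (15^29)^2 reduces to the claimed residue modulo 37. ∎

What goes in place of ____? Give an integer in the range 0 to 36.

15^16 · 15^8 · 15^4 · 15^1 ≡ 12 · 7 · 9 · 15 = 11340.
11340 mod 37 = 18, so 15^29 ≡ 18 (mod 37).

18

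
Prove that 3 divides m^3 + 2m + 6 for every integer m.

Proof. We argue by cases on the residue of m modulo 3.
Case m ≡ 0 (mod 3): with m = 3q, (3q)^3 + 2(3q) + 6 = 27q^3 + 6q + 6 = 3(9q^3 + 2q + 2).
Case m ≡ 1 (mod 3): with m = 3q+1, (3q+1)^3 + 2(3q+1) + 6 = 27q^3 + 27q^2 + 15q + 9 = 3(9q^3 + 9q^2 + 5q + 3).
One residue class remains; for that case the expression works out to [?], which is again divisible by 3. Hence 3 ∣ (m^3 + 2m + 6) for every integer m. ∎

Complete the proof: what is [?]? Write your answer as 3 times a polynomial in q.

3(9q^3 + 18q^2 + 14q + 6)

Only m ≡ 2 (mod 3) is unaccounted for. Put m = 3q+2:
(3q+2)^3 + 2(3q+2) + 6 expands to 27q^3 + 54q^2 + 42q + 18,
and factoring out 3 leaves 3(9q^3 + 18q^2 + 14q + 6).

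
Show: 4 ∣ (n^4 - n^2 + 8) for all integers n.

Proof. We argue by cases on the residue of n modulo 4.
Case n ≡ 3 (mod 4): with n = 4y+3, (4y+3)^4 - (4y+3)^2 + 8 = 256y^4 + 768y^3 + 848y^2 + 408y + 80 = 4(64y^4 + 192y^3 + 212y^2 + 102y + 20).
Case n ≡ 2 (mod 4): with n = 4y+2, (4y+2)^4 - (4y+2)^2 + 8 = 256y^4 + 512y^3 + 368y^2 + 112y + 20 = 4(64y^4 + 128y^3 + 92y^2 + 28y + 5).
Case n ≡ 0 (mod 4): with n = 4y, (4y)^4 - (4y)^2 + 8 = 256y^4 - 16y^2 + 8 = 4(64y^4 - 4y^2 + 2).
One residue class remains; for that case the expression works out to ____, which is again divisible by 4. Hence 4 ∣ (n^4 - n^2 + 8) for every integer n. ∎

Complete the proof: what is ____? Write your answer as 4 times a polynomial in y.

The residues treated are {3, 2, 0}, so the missing case is n ≡ 1 (mod 4); write n = 4y+1.
Then (4y+1)^4 - (4y+1)^2 + 8 = 256y^4 + 256y^3 + 80y^2 + 8y + 8 = 4(64y^4 + 64y^3 + 20y^2 + 2y + 2).

4(64y^4 + 64y^3 + 20y^2 + 2y + 2)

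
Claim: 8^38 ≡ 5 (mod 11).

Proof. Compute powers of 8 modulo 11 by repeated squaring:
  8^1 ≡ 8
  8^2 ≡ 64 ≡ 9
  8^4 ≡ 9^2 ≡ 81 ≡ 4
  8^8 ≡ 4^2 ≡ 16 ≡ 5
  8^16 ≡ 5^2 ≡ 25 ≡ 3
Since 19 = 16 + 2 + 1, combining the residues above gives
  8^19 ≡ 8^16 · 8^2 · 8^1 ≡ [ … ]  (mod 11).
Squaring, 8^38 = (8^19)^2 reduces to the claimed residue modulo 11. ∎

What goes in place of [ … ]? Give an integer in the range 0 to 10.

Multiply the listed residues: 3 · 9 · 8 = 27 → 216.
Reducing modulo 11: 216 = 19·11 + 7, so 8^19 ≡ 7.

7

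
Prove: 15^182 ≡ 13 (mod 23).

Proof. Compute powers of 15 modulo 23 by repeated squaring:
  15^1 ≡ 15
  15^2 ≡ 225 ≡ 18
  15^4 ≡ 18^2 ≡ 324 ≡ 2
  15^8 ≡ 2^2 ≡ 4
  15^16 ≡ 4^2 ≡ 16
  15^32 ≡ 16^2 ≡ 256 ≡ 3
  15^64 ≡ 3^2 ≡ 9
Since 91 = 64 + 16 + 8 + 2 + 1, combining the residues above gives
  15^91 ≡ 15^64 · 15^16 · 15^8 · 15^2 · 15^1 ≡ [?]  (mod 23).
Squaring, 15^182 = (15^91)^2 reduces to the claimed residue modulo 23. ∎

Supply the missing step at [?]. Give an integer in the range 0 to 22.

17

15^64 · 15^16 · 15^8 · 15^2 · 15^1 ≡ 9 · 16 · 4 · 18 · 15 = 155520.
155520 mod 23 = 17, so 15^91 ≡ 17 (mod 23).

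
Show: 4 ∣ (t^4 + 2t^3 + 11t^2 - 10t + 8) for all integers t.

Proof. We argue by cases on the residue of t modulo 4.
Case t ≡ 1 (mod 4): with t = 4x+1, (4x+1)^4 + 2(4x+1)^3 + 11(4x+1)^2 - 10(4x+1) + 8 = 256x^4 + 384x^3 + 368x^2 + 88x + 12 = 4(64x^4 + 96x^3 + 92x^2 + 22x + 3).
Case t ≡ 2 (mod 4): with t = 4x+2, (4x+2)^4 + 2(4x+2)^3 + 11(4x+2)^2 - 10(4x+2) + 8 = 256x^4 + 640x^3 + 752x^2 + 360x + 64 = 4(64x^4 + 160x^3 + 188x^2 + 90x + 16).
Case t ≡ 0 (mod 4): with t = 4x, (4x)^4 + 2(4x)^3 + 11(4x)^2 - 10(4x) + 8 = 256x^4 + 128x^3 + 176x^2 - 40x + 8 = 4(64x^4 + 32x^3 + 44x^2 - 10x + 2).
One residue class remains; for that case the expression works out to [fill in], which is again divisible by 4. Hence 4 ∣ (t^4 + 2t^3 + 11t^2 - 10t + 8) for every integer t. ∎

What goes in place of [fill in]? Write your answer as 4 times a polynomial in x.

4(64x^4 + 224x^3 + 332x^2 + 218x + 53)

The residues treated are {1, 2, 0}, so the missing case is t ≡ 3 (mod 4); write t = 4x+3.
Then (4x+3)^4 + 2(4x+3)^3 + 11(4x+3)^2 - 10(4x+3) + 8 = 256x^4 + 896x^3 + 1328x^2 + 872x + 212 = 4(64x^4 + 224x^3 + 332x^2 + 218x + 53).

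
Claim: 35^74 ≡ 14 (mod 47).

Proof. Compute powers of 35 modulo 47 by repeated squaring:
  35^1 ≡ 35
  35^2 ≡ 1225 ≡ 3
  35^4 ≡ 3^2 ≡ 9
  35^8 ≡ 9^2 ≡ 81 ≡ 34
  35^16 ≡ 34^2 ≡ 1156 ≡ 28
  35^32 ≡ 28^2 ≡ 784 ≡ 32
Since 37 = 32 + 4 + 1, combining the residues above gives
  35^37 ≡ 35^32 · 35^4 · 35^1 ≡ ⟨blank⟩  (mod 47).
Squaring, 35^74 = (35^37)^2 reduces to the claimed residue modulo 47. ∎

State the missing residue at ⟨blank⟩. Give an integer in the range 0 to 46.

35^32 · 35^4 · 35^1 ≡ 32 · 9 · 35 = 10080.
10080 mod 47 = 22, so 35^37 ≡ 22 (mod 47).

22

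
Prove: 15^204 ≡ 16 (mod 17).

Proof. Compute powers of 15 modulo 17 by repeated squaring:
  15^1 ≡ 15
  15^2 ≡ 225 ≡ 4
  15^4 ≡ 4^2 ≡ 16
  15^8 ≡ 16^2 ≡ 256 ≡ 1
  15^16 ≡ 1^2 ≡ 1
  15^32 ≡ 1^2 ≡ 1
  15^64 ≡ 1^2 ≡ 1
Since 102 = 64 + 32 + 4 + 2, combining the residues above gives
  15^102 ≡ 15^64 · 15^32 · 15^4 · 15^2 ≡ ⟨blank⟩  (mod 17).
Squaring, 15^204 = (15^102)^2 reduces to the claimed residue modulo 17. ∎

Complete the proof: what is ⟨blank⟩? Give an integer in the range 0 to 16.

Multiply the listed residues: 1 · 1 · 16 · 4 = 1 → 16 → 64.
Reducing modulo 17: 64 = 3·17 + 13, so 15^102 ≡ 13.

13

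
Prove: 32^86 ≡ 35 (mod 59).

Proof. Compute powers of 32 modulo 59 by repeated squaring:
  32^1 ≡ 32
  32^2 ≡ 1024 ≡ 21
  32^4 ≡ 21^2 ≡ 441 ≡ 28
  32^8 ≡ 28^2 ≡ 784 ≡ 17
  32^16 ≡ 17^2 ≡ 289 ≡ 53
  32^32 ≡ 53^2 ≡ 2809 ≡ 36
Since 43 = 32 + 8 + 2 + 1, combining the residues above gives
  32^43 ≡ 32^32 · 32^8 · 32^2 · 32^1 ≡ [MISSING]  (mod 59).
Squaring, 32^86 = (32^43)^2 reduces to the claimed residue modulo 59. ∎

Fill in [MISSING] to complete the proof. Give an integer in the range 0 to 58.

Multiply the listed residues: 36 · 17 · 21 · 32 = 612 → 12852 → 411264.
Reducing modulo 59: 411264 = 6970·59 + 34, so 32^43 ≡ 34.

34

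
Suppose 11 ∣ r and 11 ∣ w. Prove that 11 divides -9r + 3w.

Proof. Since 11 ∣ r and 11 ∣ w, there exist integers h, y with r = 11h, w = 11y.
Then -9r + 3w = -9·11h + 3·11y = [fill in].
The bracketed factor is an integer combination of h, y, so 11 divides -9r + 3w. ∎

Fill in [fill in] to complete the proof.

Each term has a factor of 11: -9·11h + 3·11y = 11·(-9h + 3y).
Since -9h + 3y is an integer, 11 ∣ (-9r + 3w).

11(-9h + 3y)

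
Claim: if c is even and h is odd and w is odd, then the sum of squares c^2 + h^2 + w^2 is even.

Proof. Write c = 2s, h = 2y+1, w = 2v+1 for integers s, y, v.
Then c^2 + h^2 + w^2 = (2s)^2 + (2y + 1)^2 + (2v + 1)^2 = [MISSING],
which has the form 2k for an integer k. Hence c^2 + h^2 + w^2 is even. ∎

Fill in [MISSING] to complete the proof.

2(2s^2 + 2v^2 + 2v + 2y^2 + 2y + 1)

Expanding: (2s)^2 + (2y + 1)^2 + (2v + 1)^2 = 4s^2 + 4v^2 + 4v + 4y^2 + 4y + 2.
Every term is even; pulling out the factor of 2 gives 2(2s^2 + 2v^2 + 2v + 2y^2 + 2y + 1).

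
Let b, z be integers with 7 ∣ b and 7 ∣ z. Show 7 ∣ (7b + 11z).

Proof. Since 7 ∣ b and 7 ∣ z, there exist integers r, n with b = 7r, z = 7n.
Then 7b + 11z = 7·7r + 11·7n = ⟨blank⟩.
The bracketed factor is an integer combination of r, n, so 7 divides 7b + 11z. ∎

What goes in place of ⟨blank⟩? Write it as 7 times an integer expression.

7(11n + 7r)

Pull the common 7 out of every term: 7·7r + 11·7n = 7(11n + 7r).
11n + 7r is an integer, which exhibits the divisibility.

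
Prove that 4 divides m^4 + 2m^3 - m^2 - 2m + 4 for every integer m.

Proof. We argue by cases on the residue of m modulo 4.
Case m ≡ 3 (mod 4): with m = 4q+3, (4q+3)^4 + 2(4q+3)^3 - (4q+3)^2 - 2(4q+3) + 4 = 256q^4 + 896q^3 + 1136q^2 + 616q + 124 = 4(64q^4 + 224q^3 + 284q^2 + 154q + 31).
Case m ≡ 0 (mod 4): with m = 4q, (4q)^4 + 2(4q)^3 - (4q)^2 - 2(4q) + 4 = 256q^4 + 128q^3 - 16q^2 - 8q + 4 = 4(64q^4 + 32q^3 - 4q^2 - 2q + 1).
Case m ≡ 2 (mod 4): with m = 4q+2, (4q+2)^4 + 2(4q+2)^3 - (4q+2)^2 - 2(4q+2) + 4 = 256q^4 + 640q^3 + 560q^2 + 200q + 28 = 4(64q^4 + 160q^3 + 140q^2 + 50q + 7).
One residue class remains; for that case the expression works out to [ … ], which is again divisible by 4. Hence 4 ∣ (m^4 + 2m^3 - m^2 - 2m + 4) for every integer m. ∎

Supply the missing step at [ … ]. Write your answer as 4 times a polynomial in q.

The residues treated are {3, 0, 2}, so the missing case is m ≡ 1 (mod 4); write m = 4q+1.
Then (4q+1)^4 + 2(4q+1)^3 - (4q+1)^2 - 2(4q+1) + 4 = 256q^4 + 384q^3 + 176q^2 + 24q + 4 = 4(64q^4 + 96q^3 + 44q^2 + 6q + 1).

4(64q^4 + 96q^3 + 44q^2 + 6q + 1)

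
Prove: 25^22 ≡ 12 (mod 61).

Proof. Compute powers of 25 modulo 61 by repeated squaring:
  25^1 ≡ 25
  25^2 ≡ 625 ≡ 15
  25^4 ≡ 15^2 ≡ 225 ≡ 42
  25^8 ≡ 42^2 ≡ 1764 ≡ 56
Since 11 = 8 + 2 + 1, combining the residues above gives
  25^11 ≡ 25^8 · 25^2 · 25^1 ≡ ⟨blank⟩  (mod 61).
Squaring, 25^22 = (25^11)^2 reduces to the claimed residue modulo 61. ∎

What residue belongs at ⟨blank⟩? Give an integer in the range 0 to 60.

16

Multiply the listed residues: 56 · 15 · 25 = 840 → 21000.
Reducing modulo 61: 21000 = 344·61 + 16, so 25^11 ≡ 16.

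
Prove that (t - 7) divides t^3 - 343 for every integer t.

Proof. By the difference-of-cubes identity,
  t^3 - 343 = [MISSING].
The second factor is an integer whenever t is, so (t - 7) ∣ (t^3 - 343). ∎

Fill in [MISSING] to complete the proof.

(t - 7)(t^2 + 7t + 49)

Polynomial division of t^3 - 343 by t - 7 leaves remainder 0 and quotient t^2 + 7t + 49.
Hence t^3 - 343 = (t - 7)(t^2 + 7t + 49).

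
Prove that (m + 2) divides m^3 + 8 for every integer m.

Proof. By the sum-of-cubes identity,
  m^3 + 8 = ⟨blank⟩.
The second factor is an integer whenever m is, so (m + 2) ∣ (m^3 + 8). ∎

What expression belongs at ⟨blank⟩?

a^3 + b^3 = (a + b)(a^2 - ab + b^2). With a = m, b = 2:
m^3 + 8 = (m + 2)(m^2 - 2m + 4).

(m + 2)(m^2 - 2m + 4)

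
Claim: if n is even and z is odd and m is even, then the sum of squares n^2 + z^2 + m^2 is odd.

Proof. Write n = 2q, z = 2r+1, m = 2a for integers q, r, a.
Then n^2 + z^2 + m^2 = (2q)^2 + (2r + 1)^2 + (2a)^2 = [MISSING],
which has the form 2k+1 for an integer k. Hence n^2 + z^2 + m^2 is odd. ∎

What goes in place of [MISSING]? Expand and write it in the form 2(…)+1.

(2q)^2 + (2r + 1)^2 + (2a)^2 = 4a^2 + 4q^2 + 4r^2 + 4r + 1
= 2(2a^2 + 2q^2 + 2r^2 + 2r) + 1.
Since 2a^2 + 2q^2 + 2r^2 + 2r is an integer, the sum of squares is of the form 2k+1 for an integer k.

2(2a^2 + 2q^2 + 2r^2 + 2r) + 1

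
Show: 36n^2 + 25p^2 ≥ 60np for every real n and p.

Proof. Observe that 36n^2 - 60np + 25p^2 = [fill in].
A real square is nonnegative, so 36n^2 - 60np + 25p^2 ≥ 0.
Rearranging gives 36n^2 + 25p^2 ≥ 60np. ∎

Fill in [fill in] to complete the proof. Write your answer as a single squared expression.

(6n - 5p)^2

The leading and trailing coefficients are 6^2 and 5^2, and 60 = 2·6·5, so the trinomial is (6n - 5p)^2.
Hence 36n^2 - 60np + 25p^2 ≥ 0.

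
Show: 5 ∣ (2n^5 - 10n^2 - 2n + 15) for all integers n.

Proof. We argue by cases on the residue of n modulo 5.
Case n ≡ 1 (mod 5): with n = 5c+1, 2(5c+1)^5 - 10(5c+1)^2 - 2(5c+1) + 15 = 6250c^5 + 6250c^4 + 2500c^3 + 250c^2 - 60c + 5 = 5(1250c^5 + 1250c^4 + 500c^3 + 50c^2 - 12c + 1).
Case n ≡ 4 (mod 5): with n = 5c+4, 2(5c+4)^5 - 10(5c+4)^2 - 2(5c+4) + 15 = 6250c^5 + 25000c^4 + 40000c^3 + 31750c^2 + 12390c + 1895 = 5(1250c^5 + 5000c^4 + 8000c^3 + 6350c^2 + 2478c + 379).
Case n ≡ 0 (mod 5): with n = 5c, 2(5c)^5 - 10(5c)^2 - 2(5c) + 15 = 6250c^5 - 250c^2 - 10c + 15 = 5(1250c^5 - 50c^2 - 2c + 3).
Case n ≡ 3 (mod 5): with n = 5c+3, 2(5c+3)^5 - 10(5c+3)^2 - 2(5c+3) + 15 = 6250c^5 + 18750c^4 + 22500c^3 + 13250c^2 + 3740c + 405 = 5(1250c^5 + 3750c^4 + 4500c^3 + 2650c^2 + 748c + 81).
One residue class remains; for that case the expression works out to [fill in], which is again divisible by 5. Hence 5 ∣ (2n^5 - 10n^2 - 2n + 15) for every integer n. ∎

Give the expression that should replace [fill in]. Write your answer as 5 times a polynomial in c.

Only n ≡ 2 (mod 5) is unaccounted for. Put n = 5c+2:
2(5c+2)^5 - 10(5c+2)^2 - 2(5c+2) + 15 expands to 6250c^5 + 12500c^4 + 10000c^3 + 3750c^2 + 590c + 35,
and factoring out 5 leaves 5(1250c^5 + 2500c^4 + 2000c^3 + 750c^2 + 118c + 7).

5(1250c^5 + 2500c^4 + 2000c^3 + 750c^2 + 118c + 7)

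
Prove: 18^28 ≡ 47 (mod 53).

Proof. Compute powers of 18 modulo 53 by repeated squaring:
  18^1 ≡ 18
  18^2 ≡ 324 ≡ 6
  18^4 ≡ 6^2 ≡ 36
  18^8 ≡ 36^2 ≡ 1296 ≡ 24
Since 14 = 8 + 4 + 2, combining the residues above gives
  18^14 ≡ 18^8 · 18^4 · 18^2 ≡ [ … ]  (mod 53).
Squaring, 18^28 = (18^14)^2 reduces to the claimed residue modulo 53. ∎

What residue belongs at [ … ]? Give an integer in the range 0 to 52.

43

18^8 · 18^4 · 18^2 ≡ 24 · 36 · 6 = 5184.
5184 mod 53 = 43, so 18^14 ≡ 43 (mod 53).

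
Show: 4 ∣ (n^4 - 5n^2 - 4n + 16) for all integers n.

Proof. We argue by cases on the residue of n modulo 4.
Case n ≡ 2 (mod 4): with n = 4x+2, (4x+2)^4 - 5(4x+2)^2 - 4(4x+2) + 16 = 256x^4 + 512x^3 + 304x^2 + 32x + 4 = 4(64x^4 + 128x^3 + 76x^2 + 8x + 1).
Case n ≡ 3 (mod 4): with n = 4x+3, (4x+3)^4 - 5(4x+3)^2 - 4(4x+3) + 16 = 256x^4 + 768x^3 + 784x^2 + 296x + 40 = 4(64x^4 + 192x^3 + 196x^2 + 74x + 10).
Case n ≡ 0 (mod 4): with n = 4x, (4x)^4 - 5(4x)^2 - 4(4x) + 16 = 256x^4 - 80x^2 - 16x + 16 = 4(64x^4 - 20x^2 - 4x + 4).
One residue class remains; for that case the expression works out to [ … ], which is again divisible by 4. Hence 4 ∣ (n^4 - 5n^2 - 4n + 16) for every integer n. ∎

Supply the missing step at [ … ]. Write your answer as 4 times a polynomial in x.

4(64x^4 + 64x^3 + 4x^2 - 10x + 2)

The residues treated are {2, 3, 0}, so the missing case is n ≡ 1 (mod 4); write n = 4x+1.
Then (4x+1)^4 - 5(4x+1)^2 - 4(4x+1) + 16 = 256x^4 + 256x^3 + 16x^2 - 40x + 8 = 4(64x^4 + 64x^3 + 4x^2 - 10x + 2).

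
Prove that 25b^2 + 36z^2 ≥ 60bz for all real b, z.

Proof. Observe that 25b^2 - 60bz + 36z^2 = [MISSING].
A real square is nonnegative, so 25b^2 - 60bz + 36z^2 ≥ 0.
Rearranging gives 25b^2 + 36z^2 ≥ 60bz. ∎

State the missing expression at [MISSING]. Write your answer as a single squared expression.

25b^2 - 60bz + 36z^2 is a perfect-square trinomial: the outer terms are (5b)^2 and (6z)^2, and the cross term is -2·5b·6z.
So 25b^2 - 60bz + 36z^2 = (5b - 6z)^2 ≥ 0.

(5b - 6z)^2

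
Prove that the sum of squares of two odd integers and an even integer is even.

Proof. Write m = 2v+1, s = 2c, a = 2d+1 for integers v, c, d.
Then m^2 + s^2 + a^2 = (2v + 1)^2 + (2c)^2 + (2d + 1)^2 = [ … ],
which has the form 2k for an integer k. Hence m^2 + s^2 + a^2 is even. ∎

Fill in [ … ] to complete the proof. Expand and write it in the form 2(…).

2(2c^2 + 2d^2 + 2d + 2v^2 + 2v + 1)

(2v + 1)^2 + (2c)^2 + (2d + 1)^2 = 4c^2 + 4d^2 + 4d + 4v^2 + 4v + 2
= 2(2c^2 + 2d^2 + 2d + 2v^2 + 2v + 1).
Since 2c^2 + 2d^2 + 2d + 2v^2 + 2v + 1 is an integer, the sum of squares is of the form 2k for an integer k.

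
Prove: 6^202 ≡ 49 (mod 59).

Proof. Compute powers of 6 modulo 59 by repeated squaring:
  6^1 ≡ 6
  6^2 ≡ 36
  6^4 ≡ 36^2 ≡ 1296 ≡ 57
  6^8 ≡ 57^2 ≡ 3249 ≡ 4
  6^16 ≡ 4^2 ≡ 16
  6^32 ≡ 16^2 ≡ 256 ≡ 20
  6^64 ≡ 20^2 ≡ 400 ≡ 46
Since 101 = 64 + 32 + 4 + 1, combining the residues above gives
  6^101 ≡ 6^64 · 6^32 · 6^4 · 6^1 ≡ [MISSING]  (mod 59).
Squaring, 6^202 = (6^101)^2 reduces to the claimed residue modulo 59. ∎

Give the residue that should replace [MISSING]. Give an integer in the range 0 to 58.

Multiply the listed residues: 46 · 20 · 57 · 6 = 920 → 52440 → 314640.
Reducing modulo 59: 314640 = 5332·59 + 52, so 6^101 ≡ 52.

52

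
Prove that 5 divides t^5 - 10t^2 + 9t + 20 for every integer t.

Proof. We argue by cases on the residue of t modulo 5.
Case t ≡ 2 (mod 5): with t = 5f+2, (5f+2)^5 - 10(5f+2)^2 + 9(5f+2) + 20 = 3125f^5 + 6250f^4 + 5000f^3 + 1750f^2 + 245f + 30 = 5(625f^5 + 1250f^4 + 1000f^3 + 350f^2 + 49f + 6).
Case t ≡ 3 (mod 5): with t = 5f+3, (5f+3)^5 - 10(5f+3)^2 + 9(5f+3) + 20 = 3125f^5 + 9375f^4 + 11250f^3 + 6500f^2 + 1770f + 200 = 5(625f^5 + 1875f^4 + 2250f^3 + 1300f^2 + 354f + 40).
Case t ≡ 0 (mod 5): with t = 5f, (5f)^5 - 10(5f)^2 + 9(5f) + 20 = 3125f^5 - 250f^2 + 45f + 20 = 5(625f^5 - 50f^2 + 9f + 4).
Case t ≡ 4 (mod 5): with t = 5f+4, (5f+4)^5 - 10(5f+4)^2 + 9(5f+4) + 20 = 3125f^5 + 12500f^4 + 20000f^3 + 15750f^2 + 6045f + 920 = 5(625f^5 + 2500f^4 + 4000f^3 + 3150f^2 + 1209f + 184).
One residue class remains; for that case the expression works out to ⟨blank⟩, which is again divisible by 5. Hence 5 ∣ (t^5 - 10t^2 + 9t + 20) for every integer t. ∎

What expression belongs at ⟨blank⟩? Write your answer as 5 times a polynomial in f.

Only t ≡ 1 (mod 5) is unaccounted for. Put t = 5f+1:
(5f+1)^5 - 10(5f+1)^2 + 9(5f+1) + 20 expands to 3125f^5 + 3125f^4 + 1250f^3 - 30f + 20,
and factoring out 5 leaves 5(625f^5 + 625f^4 + 250f^3 - 6f + 4).

5(625f^5 + 625f^4 + 250f^3 - 6f + 4)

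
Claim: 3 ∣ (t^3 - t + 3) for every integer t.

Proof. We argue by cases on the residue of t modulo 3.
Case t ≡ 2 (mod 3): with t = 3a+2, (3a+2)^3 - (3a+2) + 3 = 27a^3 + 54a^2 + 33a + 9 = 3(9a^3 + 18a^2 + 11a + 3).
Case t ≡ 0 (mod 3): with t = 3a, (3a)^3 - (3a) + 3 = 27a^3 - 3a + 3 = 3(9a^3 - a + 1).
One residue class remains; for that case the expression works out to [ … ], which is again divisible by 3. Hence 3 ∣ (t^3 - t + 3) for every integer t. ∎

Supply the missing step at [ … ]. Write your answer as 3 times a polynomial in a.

Only t ≡ 1 (mod 3) is unaccounted for. Put t = 3a+1:
(3a+1)^3 - (3a+1) + 3 expands to 27a^3 + 27a^2 + 6a + 3,
and factoring out 3 leaves 3(9a^3 + 9a^2 + 2a + 1).

3(9a^3 + 9a^2 + 2a + 1)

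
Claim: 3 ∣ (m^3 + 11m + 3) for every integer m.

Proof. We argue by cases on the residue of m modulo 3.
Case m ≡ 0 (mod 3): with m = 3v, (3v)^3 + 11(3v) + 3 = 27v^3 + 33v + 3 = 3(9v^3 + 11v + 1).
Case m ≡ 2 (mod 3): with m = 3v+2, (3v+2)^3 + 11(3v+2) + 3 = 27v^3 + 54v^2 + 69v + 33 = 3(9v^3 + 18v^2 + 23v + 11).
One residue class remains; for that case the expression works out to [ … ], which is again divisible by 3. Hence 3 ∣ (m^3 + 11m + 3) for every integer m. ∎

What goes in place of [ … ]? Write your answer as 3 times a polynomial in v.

3(9v^3 + 9v^2 + 14v + 5)

The residues treated are {0, 2}, so the missing case is m ≡ 1 (mod 3); write m = 3v+1.
Then (3v+1)^3 + 11(3v+1) + 3 = 27v^3 + 27v^2 + 42v + 15 = 3(9v^3 + 9v^2 + 14v + 5).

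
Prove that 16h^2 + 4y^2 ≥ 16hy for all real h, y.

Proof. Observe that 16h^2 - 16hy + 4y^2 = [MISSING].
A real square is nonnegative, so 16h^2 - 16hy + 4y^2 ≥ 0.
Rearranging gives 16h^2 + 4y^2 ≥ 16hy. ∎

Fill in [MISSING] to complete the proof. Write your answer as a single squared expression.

(4h - 2y)^2

The leading and trailing coefficients are 4^2 and 2^2, and 16 = 2·4·2, so the trinomial is (4h - 2y)^2.
Hence 16h^2 - 16hy + 4y^2 ≥ 0.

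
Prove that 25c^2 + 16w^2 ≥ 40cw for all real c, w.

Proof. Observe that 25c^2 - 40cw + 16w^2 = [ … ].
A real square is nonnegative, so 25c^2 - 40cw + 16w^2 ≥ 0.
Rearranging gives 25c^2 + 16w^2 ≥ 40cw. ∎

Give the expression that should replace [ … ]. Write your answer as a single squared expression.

(5c - 4w)^2

25c^2 - 40cw + 16w^2 is a perfect-square trinomial: the outer terms are (5c)^2 and (4w)^2, and the cross term is -2·5c·4w.
So 25c^2 - 40cw + 16w^2 = (5c - 4w)^2 ≥ 0.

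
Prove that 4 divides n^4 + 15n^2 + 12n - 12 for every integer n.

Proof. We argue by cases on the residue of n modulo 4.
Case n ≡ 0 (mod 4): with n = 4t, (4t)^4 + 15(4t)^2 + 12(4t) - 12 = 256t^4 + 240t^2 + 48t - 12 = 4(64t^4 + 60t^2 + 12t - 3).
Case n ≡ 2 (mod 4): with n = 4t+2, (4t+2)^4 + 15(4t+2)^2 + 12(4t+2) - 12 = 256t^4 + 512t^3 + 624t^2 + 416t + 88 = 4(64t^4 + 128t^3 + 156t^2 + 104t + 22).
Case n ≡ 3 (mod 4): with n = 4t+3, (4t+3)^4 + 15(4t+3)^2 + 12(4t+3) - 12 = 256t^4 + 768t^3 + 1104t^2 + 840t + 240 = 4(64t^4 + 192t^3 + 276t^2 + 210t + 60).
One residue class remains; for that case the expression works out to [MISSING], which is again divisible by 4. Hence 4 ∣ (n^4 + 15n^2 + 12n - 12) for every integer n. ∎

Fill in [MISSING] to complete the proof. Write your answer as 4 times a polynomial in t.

Only n ≡ 1 (mod 4) is unaccounted for. Put n = 4t+1:
(4t+1)^4 + 15(4t+1)^2 + 12(4t+1) - 12 expands to 256t^4 + 256t^3 + 336t^2 + 184t + 16,
and factoring out 4 leaves 4(64t^4 + 64t^3 + 84t^2 + 46t + 4).

4(64t^4 + 64t^3 + 84t^2 + 46t + 4)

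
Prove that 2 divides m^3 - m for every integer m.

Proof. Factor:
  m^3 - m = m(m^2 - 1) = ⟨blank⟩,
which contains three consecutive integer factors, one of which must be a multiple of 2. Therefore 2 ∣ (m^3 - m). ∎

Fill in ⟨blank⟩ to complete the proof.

m(m^2 - 1) = m(m - 1)(m + 1) = (m - 1)m(m + 1).
These three factors are consecutive integers, so their product is divisible by 2.

(m - 1)m(m + 1)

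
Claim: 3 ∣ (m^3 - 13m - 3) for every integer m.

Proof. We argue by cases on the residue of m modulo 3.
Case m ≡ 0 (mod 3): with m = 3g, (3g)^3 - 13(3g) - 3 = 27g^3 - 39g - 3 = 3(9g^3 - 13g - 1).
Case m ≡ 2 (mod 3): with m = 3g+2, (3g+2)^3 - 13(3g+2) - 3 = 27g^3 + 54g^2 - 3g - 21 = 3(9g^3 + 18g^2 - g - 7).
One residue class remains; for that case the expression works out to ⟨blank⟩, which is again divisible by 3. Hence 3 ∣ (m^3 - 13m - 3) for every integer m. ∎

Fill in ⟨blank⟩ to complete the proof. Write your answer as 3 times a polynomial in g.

3(9g^3 + 9g^2 - 10g - 5)

Only m ≡ 1 (mod 3) is unaccounted for. Put m = 3g+1:
(3g+1)^3 - 13(3g+1) - 3 expands to 27g^3 + 27g^2 - 30g - 15,
and factoring out 3 leaves 3(9g^3 + 9g^2 - 10g - 5).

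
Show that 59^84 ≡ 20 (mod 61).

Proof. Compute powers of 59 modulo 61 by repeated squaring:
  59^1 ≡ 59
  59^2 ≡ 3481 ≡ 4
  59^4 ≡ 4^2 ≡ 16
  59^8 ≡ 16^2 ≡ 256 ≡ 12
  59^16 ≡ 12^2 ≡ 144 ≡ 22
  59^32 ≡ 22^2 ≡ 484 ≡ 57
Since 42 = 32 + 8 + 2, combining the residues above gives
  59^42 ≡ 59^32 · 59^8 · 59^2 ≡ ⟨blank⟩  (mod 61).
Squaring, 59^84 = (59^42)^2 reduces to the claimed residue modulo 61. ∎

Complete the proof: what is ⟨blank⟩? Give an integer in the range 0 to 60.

Multiply the listed residues: 57 · 12 · 4 = 684 → 2736.
Reducing modulo 61: 2736 = 44·61 + 52, so 59^42 ≡ 52.

52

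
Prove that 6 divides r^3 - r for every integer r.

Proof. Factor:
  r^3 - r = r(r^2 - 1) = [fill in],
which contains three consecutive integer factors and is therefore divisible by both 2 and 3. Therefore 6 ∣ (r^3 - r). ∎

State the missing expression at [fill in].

(r - 1)r(r + 1)

r(r^2 - 1) = r(r - 1)(r + 1) = (r - 1)r(r + 1).
These three factors are consecutive integers, so their product is divisible by 6.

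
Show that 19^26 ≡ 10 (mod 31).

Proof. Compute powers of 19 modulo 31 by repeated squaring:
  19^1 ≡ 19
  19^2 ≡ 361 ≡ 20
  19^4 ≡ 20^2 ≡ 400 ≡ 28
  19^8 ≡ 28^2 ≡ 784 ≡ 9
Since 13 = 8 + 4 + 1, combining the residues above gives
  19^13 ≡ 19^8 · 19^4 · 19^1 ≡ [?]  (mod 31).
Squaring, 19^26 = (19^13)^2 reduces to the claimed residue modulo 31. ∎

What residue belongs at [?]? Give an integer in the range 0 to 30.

Multiply the listed residues: 9 · 28 · 19 = 252 → 4788.
Reducing modulo 31: 4788 = 154·31 + 14, so 19^13 ≡ 14.

14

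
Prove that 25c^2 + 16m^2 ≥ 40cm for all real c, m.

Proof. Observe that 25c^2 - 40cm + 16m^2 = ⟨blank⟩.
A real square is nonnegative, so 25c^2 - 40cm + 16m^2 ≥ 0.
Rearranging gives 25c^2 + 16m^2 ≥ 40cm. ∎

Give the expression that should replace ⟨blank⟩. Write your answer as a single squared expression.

(5c - 4m)^2

The leading and trailing coefficients are 5^2 and 4^2, and 40 = 2·5·4, so the trinomial is (5c - 4m)^2.
Hence 25c^2 - 40cm + 16m^2 ≥ 0.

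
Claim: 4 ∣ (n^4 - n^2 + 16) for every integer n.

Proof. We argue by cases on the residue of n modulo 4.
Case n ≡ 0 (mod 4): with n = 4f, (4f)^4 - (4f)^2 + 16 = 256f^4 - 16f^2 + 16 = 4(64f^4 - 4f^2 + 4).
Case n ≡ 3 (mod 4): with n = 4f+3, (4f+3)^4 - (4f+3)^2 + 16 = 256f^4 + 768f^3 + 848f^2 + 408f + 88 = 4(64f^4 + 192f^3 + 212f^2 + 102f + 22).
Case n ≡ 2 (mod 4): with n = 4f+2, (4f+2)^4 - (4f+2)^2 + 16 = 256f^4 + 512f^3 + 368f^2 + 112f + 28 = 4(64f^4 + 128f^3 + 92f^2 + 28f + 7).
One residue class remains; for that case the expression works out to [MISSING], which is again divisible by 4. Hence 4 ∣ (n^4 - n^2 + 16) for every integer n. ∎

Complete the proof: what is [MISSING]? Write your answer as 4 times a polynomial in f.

4(64f^4 + 64f^3 + 20f^2 + 2f + 4)

The residues treated are {0, 3, 2}, so the missing case is n ≡ 1 (mod 4); write n = 4f+1.
Then (4f+1)^4 - (4f+1)^2 + 16 = 256f^4 + 256f^3 + 80f^2 + 8f + 16 = 4(64f^4 + 64f^3 + 20f^2 + 2f + 4).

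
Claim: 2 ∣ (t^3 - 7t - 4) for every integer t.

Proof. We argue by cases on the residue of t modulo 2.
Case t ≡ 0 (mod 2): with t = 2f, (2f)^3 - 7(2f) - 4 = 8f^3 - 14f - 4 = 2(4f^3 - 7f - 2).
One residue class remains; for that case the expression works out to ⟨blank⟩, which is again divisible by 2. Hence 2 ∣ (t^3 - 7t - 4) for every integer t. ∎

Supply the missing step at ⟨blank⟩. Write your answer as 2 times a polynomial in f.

The residues treated are {0}, so the missing case is t ≡ 1 (mod 2); write t = 2f+1.
Then (2f+1)^3 - 7(2f+1) - 4 = 8f^3 + 12f^2 - 8f - 10 = 2(4f^3 + 6f^2 - 4f - 5).

2(4f^3 + 6f^2 - 4f - 5)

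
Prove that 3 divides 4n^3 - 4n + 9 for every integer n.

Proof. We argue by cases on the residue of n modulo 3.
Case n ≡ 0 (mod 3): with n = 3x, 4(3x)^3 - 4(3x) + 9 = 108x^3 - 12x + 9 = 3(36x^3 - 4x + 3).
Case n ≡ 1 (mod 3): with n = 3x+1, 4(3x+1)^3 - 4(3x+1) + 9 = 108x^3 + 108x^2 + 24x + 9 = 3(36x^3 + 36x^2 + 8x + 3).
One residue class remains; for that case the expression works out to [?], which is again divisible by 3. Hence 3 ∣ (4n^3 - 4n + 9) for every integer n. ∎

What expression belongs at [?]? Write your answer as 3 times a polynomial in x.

3(36x^3 + 72x^2 + 44x + 11)

The residues treated are {0, 1}, so the missing case is n ≡ 2 (mod 3); write n = 3x+2.
Then 4(3x+2)^3 - 4(3x+2) + 9 = 108x^3 + 216x^2 + 132x + 33 = 3(36x^3 + 72x^2 + 44x + 11).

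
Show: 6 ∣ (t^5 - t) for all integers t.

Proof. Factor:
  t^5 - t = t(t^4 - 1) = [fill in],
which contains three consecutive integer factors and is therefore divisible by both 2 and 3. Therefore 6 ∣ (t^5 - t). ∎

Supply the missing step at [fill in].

(t - 1)t(t + 1)(t^2 + 1)

t^4 - 1 = (t^2 - 1)(t^2 + 1), and t^2 - 1 = (t-1)(t+1).
So t(t^4 - 1) = (t - 1)t(t + 1)(t^2 + 1).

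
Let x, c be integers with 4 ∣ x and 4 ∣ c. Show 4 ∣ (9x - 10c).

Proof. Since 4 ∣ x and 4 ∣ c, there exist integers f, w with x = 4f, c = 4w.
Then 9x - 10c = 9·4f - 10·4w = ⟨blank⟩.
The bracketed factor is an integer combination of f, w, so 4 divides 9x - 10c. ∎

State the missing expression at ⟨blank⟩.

4(9f - 10w)

Pull the common 4 out of every term: 9·4f - 10·4w = 4(9f - 10w).
9f - 10w is an integer, which exhibits the divisibility.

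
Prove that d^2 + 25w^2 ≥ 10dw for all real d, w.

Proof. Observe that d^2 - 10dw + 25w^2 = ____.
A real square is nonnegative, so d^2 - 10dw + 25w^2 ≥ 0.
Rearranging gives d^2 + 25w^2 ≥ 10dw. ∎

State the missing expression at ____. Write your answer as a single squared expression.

The leading and trailing coefficients are 1^2 and 5^2, and 10 = 2·1·5, so the trinomial is (d - 5w)^2.
Hence d^2 - 10dw + 25w^2 ≥ 0.

(d - 5w)^2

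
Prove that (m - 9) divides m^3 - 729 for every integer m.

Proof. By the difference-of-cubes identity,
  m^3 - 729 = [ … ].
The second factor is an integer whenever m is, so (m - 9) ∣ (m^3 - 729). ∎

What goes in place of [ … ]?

(m - 9)(m^2 + 9m + 81)

a^3 - b^3 = (a - b)(a^2 + ab + b^2). With a = m, b = 9:
m^3 - 729 = (m - 9)(m^2 + 9m + 81).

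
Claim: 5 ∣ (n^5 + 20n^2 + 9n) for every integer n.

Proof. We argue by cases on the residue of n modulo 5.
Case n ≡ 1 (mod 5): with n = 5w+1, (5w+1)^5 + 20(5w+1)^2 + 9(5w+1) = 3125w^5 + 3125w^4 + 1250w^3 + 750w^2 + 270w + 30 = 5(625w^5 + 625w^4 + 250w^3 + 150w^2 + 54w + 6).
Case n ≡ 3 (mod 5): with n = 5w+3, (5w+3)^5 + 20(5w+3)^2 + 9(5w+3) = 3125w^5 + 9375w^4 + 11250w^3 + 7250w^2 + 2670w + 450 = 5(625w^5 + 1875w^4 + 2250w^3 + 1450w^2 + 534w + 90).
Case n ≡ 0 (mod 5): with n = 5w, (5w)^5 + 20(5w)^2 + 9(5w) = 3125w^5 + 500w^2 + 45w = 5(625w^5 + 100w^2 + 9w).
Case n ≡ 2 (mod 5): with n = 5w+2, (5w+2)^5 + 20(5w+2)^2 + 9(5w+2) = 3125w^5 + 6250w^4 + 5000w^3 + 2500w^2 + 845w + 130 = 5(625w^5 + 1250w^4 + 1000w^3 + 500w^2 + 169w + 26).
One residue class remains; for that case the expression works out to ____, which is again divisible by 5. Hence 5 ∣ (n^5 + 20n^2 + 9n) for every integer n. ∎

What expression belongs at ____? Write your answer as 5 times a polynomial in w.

Only n ≡ 4 (mod 5) is unaccounted for. Put n = 5w+4:
(5w+4)^5 + 20(5w+4)^2 + 9(5w+4) expands to 3125w^5 + 12500w^4 + 20000w^3 + 16500w^2 + 7245w + 1380,
and factoring out 5 leaves 5(625w^5 + 2500w^4 + 4000w^3 + 3300w^2 + 1449w + 276).

5(625w^5 + 2500w^4 + 4000w^3 + 3300w^2 + 1449w + 276)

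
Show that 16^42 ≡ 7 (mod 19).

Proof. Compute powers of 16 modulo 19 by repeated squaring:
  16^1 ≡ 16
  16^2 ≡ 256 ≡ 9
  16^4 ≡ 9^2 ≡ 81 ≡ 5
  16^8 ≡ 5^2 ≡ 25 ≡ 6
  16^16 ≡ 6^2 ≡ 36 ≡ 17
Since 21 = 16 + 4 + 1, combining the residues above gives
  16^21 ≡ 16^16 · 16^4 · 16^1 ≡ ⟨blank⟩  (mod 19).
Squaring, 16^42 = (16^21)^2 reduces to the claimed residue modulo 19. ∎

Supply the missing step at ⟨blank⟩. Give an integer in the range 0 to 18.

16^16 · 16^4 · 16^1 ≡ 17 · 5 · 16 = 1360.
1360 mod 19 = 11, so 16^21 ≡ 11 (mod 19).

11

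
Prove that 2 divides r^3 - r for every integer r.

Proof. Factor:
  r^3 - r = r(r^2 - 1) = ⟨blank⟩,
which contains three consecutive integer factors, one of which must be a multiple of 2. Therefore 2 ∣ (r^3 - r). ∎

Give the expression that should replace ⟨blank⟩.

r(r^2 - 1) = r(r - 1)(r + 1) = (r - 1)r(r + 1).
These three factors are consecutive integers, so their product is divisible by 2.

(r - 1)r(r + 1)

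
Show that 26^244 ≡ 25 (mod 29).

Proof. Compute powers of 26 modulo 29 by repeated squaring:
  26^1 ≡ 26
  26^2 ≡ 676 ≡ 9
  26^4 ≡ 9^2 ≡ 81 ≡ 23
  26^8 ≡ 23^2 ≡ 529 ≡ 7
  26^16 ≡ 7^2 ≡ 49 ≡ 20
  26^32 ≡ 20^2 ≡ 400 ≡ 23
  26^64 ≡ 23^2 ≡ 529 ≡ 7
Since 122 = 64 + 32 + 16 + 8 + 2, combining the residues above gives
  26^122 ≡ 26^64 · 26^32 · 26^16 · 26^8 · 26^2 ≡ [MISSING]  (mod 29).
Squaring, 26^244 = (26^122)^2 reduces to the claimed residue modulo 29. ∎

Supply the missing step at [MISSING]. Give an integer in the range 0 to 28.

26^64 · 26^32 · 26^16 · 26^8 · 26^2 ≡ 7 · 23 · 20 · 7 · 9 = 202860.
202860 mod 29 = 5, so 26^122 ≡ 5 (mod 29).

5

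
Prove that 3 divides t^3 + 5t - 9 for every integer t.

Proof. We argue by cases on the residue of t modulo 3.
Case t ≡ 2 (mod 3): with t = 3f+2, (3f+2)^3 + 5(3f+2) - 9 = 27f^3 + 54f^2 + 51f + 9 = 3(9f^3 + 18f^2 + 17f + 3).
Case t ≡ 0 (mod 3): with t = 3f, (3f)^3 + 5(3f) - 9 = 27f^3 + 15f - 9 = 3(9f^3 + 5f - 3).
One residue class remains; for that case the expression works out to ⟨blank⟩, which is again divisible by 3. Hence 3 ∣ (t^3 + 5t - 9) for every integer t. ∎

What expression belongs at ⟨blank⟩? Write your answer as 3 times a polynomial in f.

The residues treated are {2, 0}, so the missing case is t ≡ 1 (mod 3); write t = 3f+1.
Then (3f+1)^3 + 5(3f+1) - 9 = 27f^3 + 27f^2 + 24f - 3 = 3(9f^3 + 9f^2 + 8f - 1).

3(9f^3 + 9f^2 + 8f - 1)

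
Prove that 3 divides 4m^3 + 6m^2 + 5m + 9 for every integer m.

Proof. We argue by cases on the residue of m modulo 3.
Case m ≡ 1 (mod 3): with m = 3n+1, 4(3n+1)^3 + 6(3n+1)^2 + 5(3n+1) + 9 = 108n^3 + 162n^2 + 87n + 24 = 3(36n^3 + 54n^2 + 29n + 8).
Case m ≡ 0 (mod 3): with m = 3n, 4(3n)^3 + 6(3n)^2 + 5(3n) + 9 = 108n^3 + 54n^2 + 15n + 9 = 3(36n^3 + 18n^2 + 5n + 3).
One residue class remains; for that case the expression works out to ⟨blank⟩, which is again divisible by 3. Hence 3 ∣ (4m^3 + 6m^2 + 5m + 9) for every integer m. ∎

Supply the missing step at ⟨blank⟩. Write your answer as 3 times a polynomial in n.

3(36n^3 + 90n^2 + 77n + 25)

Only m ≡ 2 (mod 3) is unaccounted for. Put m = 3n+2:
4(3n+2)^3 + 6(3n+2)^2 + 5(3n+2) + 9 expands to 108n^3 + 270n^2 + 231n + 75,
and factoring out 3 leaves 3(36n^3 + 90n^2 + 77n + 25).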